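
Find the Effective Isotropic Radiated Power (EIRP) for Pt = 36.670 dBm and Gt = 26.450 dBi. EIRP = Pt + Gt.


EIRP = Pt + Gt = 36.670 + 26.450 = 63.12 dBm

63.12 dBm


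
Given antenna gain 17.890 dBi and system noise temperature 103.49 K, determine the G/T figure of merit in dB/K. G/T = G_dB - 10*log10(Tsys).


G/T = 17.890 - 10*log10(103.49) = 17.890 - 20.14898 = -2.259 dB/K

-2.259 dB/K


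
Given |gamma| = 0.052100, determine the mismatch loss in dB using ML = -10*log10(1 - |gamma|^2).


ML = -10 * log10(1 - 0.052100^2) = -10 * log10(0.99728559) = 0.01180 dB

0.01180 dB


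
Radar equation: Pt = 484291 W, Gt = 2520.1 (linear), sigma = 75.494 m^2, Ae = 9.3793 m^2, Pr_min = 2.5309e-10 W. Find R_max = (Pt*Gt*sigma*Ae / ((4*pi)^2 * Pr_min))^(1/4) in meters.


R^4 = 484291*2520.1*75.494*9.3793 / ((4*pi)^2 * 2.5309e-10) = 2.162282e+19
R_max = 2.162282e+19^0.25 = 68191 m

68191 m


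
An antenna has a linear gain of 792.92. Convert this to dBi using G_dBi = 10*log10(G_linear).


G_dBi = 10 * log10(792.92) = 28.99 dBi

28.99 dBi


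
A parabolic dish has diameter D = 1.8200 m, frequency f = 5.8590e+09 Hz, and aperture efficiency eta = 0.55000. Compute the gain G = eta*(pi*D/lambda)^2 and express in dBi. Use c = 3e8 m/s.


lambda = c / f = 3.0000e+08 / 5.8590e+09 = 0.05120328 m
G_linear = 0.55000 * (pi * 1.8200 / 0.05120328)^2 = 6858.192
G_dBi = 10 * log10(6858.192) = 38.36 dBi

38.36 dBi


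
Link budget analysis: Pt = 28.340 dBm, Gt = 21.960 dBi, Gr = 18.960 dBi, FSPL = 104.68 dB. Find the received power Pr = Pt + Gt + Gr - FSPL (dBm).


Pr = 28.340 + 21.960 + 18.960 - 104.68 = -35.42 dBm

-35.42 dBm


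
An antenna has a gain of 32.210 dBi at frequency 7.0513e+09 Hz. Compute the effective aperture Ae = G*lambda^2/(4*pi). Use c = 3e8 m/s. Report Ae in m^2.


lambda = c / f = 3.0000e+08 / 7.0513e+09 = 0.04254535 m
G_linear = 10^(32.210/10) = 1663.413
Ae = G_linear * lambda^2 / (4*pi) = 1663.413 * 0.04254535^2 / (4*pi) = 0.2396 m^2

0.2396 m^2


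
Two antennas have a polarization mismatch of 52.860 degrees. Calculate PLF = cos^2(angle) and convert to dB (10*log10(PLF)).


PLF_linear = cos^2(52.860 deg) = 0.3645318
PLF_dB = 10 * log10(0.3645318) = -4.383 dB

-4.383 dB


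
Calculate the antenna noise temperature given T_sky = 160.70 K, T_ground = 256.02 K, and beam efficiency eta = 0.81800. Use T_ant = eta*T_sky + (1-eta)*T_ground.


T_ant = 0.81800 * 160.70 + (1 - 0.81800) * 256.02 = 178.0 K

178.0 K


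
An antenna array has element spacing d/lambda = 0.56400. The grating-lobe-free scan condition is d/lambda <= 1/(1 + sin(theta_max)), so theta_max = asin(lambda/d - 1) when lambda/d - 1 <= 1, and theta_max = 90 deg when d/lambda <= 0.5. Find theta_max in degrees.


lambda/d - 1 = 1/0.56400 - 1 = 0.7730496
theta_max = asin(0.7730496) = 50.63 deg

50.63 deg


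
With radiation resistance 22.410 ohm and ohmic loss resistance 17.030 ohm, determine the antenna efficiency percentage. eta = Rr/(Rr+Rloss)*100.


eta = 22.410 / (22.410 + 17.030) * 100 = 56.82%

56.82%


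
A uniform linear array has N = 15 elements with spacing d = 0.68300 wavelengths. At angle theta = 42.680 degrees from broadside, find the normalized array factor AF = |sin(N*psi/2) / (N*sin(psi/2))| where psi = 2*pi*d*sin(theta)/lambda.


psi = 2*pi*0.68300*sin(42.680 deg) = 2.909164 rad
AF = |sin(15*2.909164/2) / (15*sin(2.909164/2))| = 0.01152

0.01152


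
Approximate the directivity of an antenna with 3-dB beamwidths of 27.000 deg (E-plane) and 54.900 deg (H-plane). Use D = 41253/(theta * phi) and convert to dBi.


D_linear = 41253 / (27.000 * 54.900) = 27.83040
D_dBi = 10 * log10(27.83040) = 14.45 dBi

14.45 dBi


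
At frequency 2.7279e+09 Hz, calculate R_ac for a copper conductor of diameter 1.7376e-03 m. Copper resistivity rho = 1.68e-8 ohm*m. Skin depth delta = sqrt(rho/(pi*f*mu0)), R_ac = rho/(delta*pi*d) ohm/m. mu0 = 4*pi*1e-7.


delta = sqrt(1.68e-8 / (pi * 2.7279e+09 * 4*pi*1e-7)) = 1.248995e-06 m
R_ac = 1.68e-8 / (1.248995e-06 * pi * 1.7376e-03) = 2.464 ohm/m

2.464 ohm/m


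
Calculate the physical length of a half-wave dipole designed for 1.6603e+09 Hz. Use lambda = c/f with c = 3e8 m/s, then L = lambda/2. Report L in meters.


lambda = c / f = 3.0000e+08 / 1.6603e+09 = 0.1806902 m
L = lambda / 2 = 0.1806902 / 2 = 0.09035 m

0.09035 m


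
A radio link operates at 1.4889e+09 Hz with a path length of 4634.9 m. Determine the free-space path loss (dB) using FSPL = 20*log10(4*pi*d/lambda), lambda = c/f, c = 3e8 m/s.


lambda = c / f = 3.0000e+08 / 1.4889e+09 = 0.2014910 m
FSPL = 20 * log10(4*pi*4634.9/0.2014910) = 109.2 dB

109.2 dB


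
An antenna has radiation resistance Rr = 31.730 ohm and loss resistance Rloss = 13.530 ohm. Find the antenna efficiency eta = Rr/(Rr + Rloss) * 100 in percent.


eta = 31.730 / (31.730 + 13.530) * 100 = 70.11%

70.11%


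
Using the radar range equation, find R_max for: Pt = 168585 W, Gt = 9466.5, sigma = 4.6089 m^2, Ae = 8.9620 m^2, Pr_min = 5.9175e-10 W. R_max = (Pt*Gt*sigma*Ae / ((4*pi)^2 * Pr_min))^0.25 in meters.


R^4 = 168585*9466.5*4.6089*8.9620 / ((4*pi)^2 * 5.9175e-10) = 7.054278e+17
R_max = 7.054278e+17^0.25 = 28981 m

28981 m


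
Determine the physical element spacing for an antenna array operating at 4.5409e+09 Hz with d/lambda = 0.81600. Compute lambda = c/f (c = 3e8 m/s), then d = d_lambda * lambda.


lambda = c / f = 3.0000e+08 / 4.5409e+09 = 0.06606620 m
d = 0.81600 * 0.06606620 = 0.05391 m

0.05391 m


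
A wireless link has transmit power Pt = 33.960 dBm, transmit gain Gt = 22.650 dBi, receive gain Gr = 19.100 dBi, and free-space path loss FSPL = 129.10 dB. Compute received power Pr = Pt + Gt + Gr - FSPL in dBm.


Pr = 33.960 + 22.650 + 19.100 - 129.10 = -53.39 dBm

-53.39 dBm


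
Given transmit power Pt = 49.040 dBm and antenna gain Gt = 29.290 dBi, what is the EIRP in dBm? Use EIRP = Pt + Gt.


EIRP = Pt + Gt = 49.040 + 29.290 = 78.33 dBm

78.33 dBm


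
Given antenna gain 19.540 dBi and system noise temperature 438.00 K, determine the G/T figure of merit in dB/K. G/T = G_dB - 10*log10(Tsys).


G/T = 19.540 - 10*log10(438.00) = 19.540 - 26.41474 = -6.875 dB/K

-6.875 dB/K


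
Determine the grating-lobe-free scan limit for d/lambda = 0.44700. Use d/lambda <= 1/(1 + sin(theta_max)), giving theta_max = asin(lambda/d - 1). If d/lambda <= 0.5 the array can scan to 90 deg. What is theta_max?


lambda/d - 1 = 1/0.44700 - 1 = 1.237136 >= 1
d/lambda <= 0.5, so the array can scan to endfire without grating lobes: theta_max = 90 deg

90 deg


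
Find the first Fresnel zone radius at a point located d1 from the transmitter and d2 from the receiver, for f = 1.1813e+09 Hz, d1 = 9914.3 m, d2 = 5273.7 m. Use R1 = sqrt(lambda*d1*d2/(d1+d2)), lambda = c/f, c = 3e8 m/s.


lambda = c / f = 3.0000e+08 / 1.1813e+09 = 0.2539575 m
R1 = sqrt(0.2539575 * 9914.3 * 5273.7 / (9914.3 + 5273.7)) = 29.57 m

29.57 m


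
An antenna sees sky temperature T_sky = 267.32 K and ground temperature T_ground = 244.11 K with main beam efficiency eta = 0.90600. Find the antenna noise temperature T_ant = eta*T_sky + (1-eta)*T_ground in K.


T_ant = 0.90600 * 267.32 + (1 - 0.90600) * 244.11 = 265.1 K

265.1 K


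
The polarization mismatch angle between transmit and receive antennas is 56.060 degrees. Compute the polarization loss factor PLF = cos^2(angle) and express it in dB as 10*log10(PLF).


PLF_linear = cos^2(56.060 deg) = 0.3117262
PLF_dB = 10 * log10(0.3117262) = -5.062 dB

-5.062 dB


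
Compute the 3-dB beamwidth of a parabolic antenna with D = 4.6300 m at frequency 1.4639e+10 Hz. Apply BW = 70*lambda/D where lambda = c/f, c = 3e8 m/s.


lambda = c / f = 3.0000e+08 / 1.4639e+10 = 0.02049320 m
BW = 70 * 0.02049320 / 4.6300 = 0.3098 deg

0.3098 deg


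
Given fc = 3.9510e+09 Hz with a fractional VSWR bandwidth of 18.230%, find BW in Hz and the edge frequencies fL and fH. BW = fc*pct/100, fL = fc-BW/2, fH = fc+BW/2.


BW = 3.9510e+09 * 18.230/100 = 7.202673e+08 Hz
fL = 3.9510e+09 - 7.202673e+08/2 = 3.591e+09 Hz
fH = 3.9510e+09 + 7.202673e+08/2 = 4.311e+09 Hz

BW=7.203e+08 Hz, fL=3.591e+09 Hz, fH=4.311e+09 Hz


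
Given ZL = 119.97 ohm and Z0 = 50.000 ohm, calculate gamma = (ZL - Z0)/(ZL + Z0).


gamma = (119.97 - 50.000) / (119.97 + 50.000) = 0.4117

0.4117


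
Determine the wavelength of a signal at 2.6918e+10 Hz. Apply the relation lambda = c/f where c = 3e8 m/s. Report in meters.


lambda = c / f = 3.0000e+08 / 2.6918e+10 = 0.01114 m

0.01114 m


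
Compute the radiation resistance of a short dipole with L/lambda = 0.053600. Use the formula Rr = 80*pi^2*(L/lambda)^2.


Rr = 80 * pi^2 * (0.053600)^2 = 80 * 9.869604 * 2.872960e-03 = 2.268 ohm

2.268 ohm


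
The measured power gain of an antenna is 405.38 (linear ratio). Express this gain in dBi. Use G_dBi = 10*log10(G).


G_dBi = 10 * log10(405.38) = 26.08 dBi

26.08 dBi


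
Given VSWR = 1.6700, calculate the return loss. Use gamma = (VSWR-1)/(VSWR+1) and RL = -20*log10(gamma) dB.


gamma = (1.6700 - 1) / (1.6700 + 1) = 0.2509363
RL = -20 * log10(0.2509363) = 12.01 dB

12.01 dB


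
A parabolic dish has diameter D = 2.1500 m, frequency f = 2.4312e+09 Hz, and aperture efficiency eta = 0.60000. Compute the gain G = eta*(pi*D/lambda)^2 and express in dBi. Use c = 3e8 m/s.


lambda = c / f = 3.0000e+08 / 2.4312e+09 = 0.1233959 m
G_linear = 0.60000 * (pi * 2.1500 / 0.1233959)^2 = 1797.738
G_dBi = 10 * log10(1797.738) = 32.55 dBi

32.55 dBi


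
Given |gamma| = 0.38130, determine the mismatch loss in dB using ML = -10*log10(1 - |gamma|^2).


ML = -10 * log10(1 - 0.38130^2) = -10 * log10(0.85461031) = 0.6823 dB

0.6823 dB


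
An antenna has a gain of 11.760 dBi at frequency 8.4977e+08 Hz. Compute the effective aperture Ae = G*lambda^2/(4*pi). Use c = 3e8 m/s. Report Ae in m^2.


lambda = c / f = 3.0000e+08 / 8.4977e+08 = 0.3530367 m
G_linear = 10^(11.760/10) = 14.99685
Ae = G_linear * lambda^2 / (4*pi) = 14.99685 * 0.3530367^2 / (4*pi) = 0.1487 m^2

0.1487 m^2


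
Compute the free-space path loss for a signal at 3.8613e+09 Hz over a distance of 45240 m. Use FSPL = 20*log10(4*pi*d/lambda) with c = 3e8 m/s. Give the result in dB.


lambda = c / f = 3.0000e+08 / 3.8613e+09 = 0.07769404 m
FSPL = 20 * log10(4*pi*45240/0.07769404) = 137.3 dB

137.3 dB


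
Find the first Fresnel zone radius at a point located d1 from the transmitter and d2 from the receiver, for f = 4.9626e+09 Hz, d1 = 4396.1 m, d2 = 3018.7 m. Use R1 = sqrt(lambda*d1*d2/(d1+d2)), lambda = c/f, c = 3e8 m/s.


lambda = c / f = 3.0000e+08 / 4.9626e+09 = 0.06045218 m
R1 = sqrt(0.06045218 * 4396.1 * 3018.7 / (4396.1 + 3018.7)) = 10.40 m

10.40 m


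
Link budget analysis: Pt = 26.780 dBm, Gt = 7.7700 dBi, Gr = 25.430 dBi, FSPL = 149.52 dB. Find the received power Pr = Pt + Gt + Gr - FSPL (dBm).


Pr = 26.780 + 7.7700 + 25.430 - 149.52 = -89.54 dBm

-89.54 dBm


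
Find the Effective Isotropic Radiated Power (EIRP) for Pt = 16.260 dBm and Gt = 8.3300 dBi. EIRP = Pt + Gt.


EIRP = Pt + Gt = 16.260 + 8.3300 = 24.59 dBm

24.59 dBm


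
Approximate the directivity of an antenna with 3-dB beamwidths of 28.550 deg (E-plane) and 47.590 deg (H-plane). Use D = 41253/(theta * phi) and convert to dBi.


D_linear = 41253 / (28.550 * 47.590) = 30.36223
D_dBi = 10 * log10(30.36223) = 14.82 dBi

14.82 dBi


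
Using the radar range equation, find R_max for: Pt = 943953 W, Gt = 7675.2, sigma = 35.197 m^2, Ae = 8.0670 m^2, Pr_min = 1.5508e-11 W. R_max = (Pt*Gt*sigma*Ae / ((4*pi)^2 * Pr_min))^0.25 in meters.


R^4 = 943953*7675.2*35.197*8.0670 / ((4*pi)^2 * 1.5508e-11) = 8.400057e+20
R_max = 8.400057e+20^0.25 = 170244 m

170244 m


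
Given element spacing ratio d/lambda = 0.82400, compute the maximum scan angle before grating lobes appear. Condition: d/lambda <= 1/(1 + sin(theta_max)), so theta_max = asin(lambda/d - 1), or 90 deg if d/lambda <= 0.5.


lambda/d - 1 = 1/0.82400 - 1 = 0.2135922
theta_max = asin(0.2135922) = 12.33 deg

12.33 deg


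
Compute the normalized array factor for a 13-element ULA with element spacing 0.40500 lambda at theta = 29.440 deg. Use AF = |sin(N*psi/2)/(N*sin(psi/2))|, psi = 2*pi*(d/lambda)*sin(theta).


psi = 2*pi*0.40500*sin(29.440 deg) = 1.250745 rad
AF = |sin(13*1.250745/2) / (13*sin(1.250745/2))| = 0.1264

0.1264


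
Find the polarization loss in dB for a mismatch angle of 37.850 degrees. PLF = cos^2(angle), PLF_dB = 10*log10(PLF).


PLF_linear = cos^2(37.850 deg) = 0.6234995
PLF_dB = 10 * log10(0.6234995) = -2.052 dB

-2.052 dB


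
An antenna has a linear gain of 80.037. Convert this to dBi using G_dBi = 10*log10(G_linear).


G_dBi = 10 * log10(80.037) = 19.03 dBi

19.03 dBi


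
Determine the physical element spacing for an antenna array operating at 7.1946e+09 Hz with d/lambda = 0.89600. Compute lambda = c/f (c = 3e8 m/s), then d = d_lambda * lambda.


lambda = c / f = 3.0000e+08 / 7.1946e+09 = 0.04169794 m
d = 0.89600 * 0.04169794 = 0.03736 m

0.03736 m


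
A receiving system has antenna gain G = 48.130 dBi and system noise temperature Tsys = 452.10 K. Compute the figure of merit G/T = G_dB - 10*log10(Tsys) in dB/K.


G/T = 48.130 - 10*log10(452.10) = 48.130 - 26.55235 = 21.58 dB/K

21.58 dB/K


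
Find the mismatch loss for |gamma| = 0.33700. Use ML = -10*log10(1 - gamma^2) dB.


ML = -10 * log10(1 - 0.33700^2) = -10 * log10(0.886431) = 0.5236 dB

0.5236 dB


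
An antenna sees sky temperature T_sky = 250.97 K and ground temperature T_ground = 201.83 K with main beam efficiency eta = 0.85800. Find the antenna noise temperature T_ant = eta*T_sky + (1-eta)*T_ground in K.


T_ant = 0.85800 * 250.97 + (1 - 0.85800) * 201.83 = 244.0 K

244.0 K


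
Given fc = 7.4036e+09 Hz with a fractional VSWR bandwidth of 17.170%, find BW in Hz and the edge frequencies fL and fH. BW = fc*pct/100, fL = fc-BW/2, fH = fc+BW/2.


BW = 7.4036e+09 * 17.170/100 = 1.271198e+09 Hz
fL = 7.4036e+09 - 1.271198e+09/2 = 6.768e+09 Hz
fH = 7.4036e+09 + 1.271198e+09/2 = 8.039e+09 Hz

BW=1.271e+09 Hz, fL=6.768e+09 Hz, fH=8.039e+09 Hz


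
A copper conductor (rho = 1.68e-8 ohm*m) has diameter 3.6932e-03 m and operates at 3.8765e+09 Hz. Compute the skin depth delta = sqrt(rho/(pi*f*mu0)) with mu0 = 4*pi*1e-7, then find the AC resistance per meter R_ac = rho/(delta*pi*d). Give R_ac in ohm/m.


delta = sqrt(1.68e-8 / (pi * 3.8765e+09 * 4*pi*1e-7)) = 1.047743e-06 m
R_ac = 1.68e-8 / (1.047743e-06 * pi * 3.6932e-03) = 1.382 ohm/m

1.382 ohm/m


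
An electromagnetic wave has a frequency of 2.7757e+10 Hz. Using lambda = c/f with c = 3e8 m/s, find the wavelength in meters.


lambda = c / f = 3.0000e+08 / 2.7757e+10 = 0.01081 m

0.01081 m


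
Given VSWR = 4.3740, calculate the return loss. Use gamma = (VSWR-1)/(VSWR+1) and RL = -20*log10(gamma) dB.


gamma = (4.3740 - 1) / (4.3740 + 1) = 0.6278377
RL = -20 * log10(0.6278377) = 4.043 dB

4.043 dB


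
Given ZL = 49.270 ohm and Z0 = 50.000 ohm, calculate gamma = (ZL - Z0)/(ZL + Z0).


gamma = (49.270 - 50.000) / (49.270 + 50.000) = -7.354e-03

-7.354e-03


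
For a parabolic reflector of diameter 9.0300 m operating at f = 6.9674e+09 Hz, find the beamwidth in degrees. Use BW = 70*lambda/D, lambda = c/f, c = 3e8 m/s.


lambda = c / f = 3.0000e+08 / 6.9674e+09 = 0.04305767 m
BW = 70 * 0.04305767 / 9.0300 = 0.3338 deg

0.3338 deg


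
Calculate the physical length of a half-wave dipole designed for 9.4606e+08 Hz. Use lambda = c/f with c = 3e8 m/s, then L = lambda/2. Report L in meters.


lambda = c / f = 3.0000e+08 / 9.4606e+08 = 0.3171046 m
L = lambda / 2 = 0.3171046 / 2 = 0.1586 m

0.1586 m


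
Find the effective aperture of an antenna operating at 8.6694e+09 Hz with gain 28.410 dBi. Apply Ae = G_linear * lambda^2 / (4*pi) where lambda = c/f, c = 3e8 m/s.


lambda = c / f = 3.0000e+08 / 8.6694e+09 = 0.03460447 m
G_linear = 10^(28.410/10) = 693.4258
Ae = G_linear * lambda^2 / (4*pi) = 693.4258 * 0.03460447^2 / (4*pi) = 0.06608 m^2

0.06608 m^2


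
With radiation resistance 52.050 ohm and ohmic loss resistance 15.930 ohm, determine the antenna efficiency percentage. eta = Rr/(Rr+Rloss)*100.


eta = 52.050 / (52.050 + 15.930) * 100 = 76.57%

76.57%


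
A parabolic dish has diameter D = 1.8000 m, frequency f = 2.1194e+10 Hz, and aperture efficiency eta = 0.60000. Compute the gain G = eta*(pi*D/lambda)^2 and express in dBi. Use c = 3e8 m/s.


lambda = c / f = 3.0000e+08 / 2.1194e+10 = 0.01415495 m
G_linear = 0.60000 * (pi * 1.8000 / 0.01415495)^2 = 95758.94
G_dBi = 10 * log10(95758.94) = 49.81 dBi

49.81 dBi


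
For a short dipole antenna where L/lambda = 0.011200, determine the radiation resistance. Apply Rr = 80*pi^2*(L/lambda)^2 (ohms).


Rr = 80 * pi^2 * (0.011200)^2 = 80 * 9.869604 * 1.254400e-04 = 0.09904 ohm

0.09904 ohm


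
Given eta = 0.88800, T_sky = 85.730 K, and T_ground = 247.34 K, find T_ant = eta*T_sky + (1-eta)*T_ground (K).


T_ant = 0.88800 * 85.730 + (1 - 0.88800) * 247.34 = 103.8 K

103.8 K


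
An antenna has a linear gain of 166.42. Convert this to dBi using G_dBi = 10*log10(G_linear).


G_dBi = 10 * log10(166.42) = 22.21 dBi

22.21 dBi


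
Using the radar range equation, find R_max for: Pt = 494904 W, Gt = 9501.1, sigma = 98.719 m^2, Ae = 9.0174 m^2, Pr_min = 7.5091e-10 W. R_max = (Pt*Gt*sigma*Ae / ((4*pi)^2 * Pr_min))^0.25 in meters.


R^4 = 494904*9501.1*98.719*9.0174 / ((4*pi)^2 * 7.5091e-10) = 3.529956e+19
R_max = 3.529956e+19^0.25 = 77080 m

77080 m


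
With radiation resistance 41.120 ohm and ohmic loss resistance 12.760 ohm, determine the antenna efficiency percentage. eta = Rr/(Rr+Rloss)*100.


eta = 41.120 / (41.120 + 12.760) * 100 = 76.32%

76.32%


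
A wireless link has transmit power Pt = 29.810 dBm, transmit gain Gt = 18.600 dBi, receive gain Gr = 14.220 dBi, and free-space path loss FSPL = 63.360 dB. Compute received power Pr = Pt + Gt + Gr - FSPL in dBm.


Pr = 29.810 + 18.600 + 14.220 - 63.360 = -0.73 dBm

-0.73 dBm


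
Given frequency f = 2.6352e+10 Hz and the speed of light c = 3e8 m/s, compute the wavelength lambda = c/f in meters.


lambda = c / f = 3.0000e+08 / 2.6352e+10 = 0.01138 m

0.01138 m


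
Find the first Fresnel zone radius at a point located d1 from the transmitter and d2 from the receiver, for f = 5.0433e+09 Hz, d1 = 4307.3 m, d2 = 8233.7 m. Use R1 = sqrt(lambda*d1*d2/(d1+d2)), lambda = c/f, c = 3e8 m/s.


lambda = c / f = 3.0000e+08 / 5.0433e+09 = 0.05948486 m
R1 = sqrt(0.05948486 * 4307.3 * 8233.7 / (4307.3 + 8233.7)) = 12.97 m

12.97 m


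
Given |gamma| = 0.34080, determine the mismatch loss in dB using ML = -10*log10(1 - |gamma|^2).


ML = -10 * log10(1 - 0.34080^2) = -10 * log10(0.88385536) = 0.5362 dB

0.5362 dB


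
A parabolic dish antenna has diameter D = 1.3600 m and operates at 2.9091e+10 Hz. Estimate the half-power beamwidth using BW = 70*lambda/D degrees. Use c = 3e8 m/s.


lambda = c / f = 3.0000e+08 / 2.9091e+10 = 0.01031247 m
BW = 70 * 0.01031247 / 1.3600 = 0.5308 deg

0.5308 deg


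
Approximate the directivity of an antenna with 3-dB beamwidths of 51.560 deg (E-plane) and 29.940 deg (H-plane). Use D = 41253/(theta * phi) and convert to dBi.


D_linear = 41253 / (51.560 * 29.940) = 26.72335
D_dBi = 10 * log10(26.72335) = 14.27 dBi

14.27 dBi


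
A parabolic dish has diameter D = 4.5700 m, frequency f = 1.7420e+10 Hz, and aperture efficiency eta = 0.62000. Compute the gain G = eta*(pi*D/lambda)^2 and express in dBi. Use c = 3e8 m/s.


lambda = c / f = 3.0000e+08 / 1.7420e+10 = 0.01722158 m
G_linear = 0.62000 * (pi * 4.5700 / 0.01722158)^2 = 430901.3
G_dBi = 10 * log10(430901.3) = 56.34 dBi

56.34 dBi


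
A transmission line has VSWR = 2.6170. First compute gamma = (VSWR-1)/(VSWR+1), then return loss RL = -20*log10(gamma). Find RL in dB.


gamma = (2.6170 - 1) / (2.6170 + 1) = 0.4470556
RL = -20 * log10(0.4470556) = 6.993 dB

6.993 dB


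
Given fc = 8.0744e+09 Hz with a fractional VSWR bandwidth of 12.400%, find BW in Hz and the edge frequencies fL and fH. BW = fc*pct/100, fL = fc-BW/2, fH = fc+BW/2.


BW = 8.0744e+09 * 12.400/100 = 1.001226e+09 Hz
fL = 8.0744e+09 - 1.001226e+09/2 = 7.574e+09 Hz
fH = 8.0744e+09 + 1.001226e+09/2 = 8.575e+09 Hz

BW=1.001e+09 Hz, fL=7.574e+09 Hz, fH=8.575e+09 Hz


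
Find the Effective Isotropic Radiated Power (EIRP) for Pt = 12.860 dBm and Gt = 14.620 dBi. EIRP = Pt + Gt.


EIRP = Pt + Gt = 12.860 + 14.620 = 27.48 dBm

27.48 dBm


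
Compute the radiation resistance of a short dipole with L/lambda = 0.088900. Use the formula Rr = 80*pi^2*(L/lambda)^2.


Rr = 80 * pi^2 * (0.088900)^2 = 80 * 9.869604 * 7.903210e-03 = 6.240 ohm

6.240 ohm


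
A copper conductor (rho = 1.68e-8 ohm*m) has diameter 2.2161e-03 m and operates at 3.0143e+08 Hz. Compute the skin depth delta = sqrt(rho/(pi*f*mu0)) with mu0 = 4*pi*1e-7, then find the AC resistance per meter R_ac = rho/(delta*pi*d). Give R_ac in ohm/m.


delta = sqrt(1.68e-8 / (pi * 3.0143e+08 * 4*pi*1e-7)) = 3.757349e-06 m
R_ac = 1.68e-8 / (3.757349e-06 * pi * 2.2161e-03) = 0.6422 ohm/m

0.6422 ohm/m


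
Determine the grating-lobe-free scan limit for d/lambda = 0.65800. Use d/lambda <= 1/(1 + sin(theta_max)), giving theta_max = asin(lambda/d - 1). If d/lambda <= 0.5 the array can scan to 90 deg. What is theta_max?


lambda/d - 1 = 1/0.65800 - 1 = 0.5197568
theta_max = asin(0.5197568) = 31.32 deg

31.32 deg


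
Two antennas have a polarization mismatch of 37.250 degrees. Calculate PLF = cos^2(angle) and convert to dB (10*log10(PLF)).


PLF_linear = cos^2(37.250 deg) = 0.6336192
PLF_dB = 10 * log10(0.6336192) = -1.982 dB

-1.982 dB


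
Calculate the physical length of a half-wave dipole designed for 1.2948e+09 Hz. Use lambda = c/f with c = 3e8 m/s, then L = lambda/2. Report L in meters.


lambda = c / f = 3.0000e+08 / 1.2948e+09 = 0.2316960 m
L = lambda / 2 = 0.2316960 / 2 = 0.1158 m

0.1158 m


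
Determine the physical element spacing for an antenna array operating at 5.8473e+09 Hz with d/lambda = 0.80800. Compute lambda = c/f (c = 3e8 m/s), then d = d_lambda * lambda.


lambda = c / f = 3.0000e+08 / 5.8473e+09 = 0.05130573 m
d = 0.80800 * 0.05130573 = 0.04146 m

0.04146 m


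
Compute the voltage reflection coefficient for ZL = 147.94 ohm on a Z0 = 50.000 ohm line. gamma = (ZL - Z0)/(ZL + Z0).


gamma = (147.94 - 50.000) / (147.94 + 50.000) = 0.4948

0.4948


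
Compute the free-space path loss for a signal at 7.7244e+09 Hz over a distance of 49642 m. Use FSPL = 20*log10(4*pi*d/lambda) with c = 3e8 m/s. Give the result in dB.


lambda = c / f = 3.0000e+08 / 7.7244e+09 = 0.03883797 m
FSPL = 20 * log10(4*pi*49642/0.03883797) = 144.1 dB

144.1 dB


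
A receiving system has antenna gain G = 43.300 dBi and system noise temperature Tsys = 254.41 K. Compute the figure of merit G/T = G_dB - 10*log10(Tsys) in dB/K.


G/T = 43.300 - 10*log10(254.41) = 43.300 - 24.05534 = 19.24 dB/K

19.24 dB/K


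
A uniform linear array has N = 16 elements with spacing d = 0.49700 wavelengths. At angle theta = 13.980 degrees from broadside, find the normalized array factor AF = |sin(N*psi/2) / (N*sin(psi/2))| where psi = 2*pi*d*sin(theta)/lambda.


psi = 2*pi*0.49700*sin(13.980 deg) = 0.7544022 rad
AF = |sin(16*0.7544022/2) / (16*sin(0.7544022/2))| = 0.04165

0.04165


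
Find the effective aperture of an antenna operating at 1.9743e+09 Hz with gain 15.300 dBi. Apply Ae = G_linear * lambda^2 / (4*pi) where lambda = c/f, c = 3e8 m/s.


lambda = c / f = 3.0000e+08 / 1.9743e+09 = 0.1519526 m
G_linear = 10^(15.300/10) = 33.88442
Ae = G_linear * lambda^2 / (4*pi) = 33.88442 * 0.1519526^2 / (4*pi) = 0.06226 m^2

0.06226 m^2


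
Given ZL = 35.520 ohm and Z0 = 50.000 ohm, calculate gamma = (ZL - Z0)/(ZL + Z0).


gamma = (35.520 - 50.000) / (35.520 + 50.000) = -0.1693

-0.1693


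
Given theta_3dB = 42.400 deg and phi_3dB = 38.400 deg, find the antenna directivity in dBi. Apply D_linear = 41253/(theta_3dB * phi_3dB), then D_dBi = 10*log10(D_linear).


D_linear = 41253 / (42.400 * 38.400) = 25.33719
D_dBi = 10 * log10(25.33719) = 14.04 dBi

14.04 dBi


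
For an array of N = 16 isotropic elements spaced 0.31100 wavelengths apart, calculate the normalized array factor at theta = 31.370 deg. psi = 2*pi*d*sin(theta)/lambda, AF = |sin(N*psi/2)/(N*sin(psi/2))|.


psi = 2*pi*0.31100*sin(31.370 deg) = 1.017216 rad
AF = |sin(16*1.017216/2) / (16*sin(1.017216/2))| = 0.1232

0.1232


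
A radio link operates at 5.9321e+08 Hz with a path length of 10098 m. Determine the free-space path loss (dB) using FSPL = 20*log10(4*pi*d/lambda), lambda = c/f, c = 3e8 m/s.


lambda = c / f = 3.0000e+08 / 5.9321e+08 = 0.5057231 m
FSPL = 20 * log10(4*pi*10098/0.5057231) = 108.0 dB

108.0 dB


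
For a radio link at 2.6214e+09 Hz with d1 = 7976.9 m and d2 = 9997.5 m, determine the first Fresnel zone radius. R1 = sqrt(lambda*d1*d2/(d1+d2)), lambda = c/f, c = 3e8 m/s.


lambda = c / f = 3.0000e+08 / 2.6214e+09 = 0.1144427 m
R1 = sqrt(0.1144427 * 7976.9 * 9997.5 / (7976.9 + 9997.5)) = 22.53 m

22.53 m


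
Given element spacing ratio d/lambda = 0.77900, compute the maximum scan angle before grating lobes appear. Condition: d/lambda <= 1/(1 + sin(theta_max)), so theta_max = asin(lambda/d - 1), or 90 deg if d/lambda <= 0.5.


lambda/d - 1 = 1/0.77900 - 1 = 0.2836970
theta_max = asin(0.2836970) = 16.48 deg

16.48 deg


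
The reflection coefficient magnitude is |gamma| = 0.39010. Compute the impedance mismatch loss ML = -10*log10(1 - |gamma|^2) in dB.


ML = -10 * log10(1 - 0.39010^2) = -10 * log10(0.84782199) = 0.7170 dB

0.7170 dB


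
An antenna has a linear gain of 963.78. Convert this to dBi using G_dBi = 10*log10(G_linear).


G_dBi = 10 * log10(963.78) = 29.84 dBi

29.84 dBi


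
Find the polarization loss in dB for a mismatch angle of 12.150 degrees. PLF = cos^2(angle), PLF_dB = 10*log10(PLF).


PLF_linear = cos^2(12.150 deg) = 0.9557016
PLF_dB = 10 * log10(0.9557016) = -0.1968 dB

-0.1968 dB


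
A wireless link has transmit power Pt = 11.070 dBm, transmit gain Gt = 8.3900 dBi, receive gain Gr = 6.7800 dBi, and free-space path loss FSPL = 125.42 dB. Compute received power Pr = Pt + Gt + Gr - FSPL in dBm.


Pr = 11.070 + 8.3900 + 6.7800 - 125.42 = -99.18 dBm

-99.18 dBm


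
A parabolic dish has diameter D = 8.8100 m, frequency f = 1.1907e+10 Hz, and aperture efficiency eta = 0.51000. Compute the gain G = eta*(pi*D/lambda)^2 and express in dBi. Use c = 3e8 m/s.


lambda = c / f = 3.0000e+08 / 1.1907e+10 = 0.02519526 m
G_linear = 0.51000 * (pi * 8.8100 / 0.02519526)^2 = 615437.6
G_dBi = 10 * log10(615437.6) = 57.89 dBi

57.89 dBi


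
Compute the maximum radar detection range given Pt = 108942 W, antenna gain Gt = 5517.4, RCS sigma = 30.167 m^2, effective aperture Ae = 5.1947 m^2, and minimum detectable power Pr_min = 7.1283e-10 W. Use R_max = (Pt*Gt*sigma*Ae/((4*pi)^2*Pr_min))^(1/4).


R^4 = 108942*5517.4*30.167*5.1947 / ((4*pi)^2 * 7.1283e-10) = 8.367904e+17
R_max = 8.367904e+17^0.25 = 30245 m

30245 m


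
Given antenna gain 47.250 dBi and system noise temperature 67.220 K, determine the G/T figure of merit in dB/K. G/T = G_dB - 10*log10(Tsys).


G/T = 47.250 - 10*log10(67.220) = 47.250 - 18.27499 = 28.98 dB/K

28.98 dB/K


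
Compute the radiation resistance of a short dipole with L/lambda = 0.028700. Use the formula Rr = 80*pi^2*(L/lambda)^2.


Rr = 80 * pi^2 * (0.028700)^2 = 80 * 9.869604 * 8.236900e-04 = 0.6504 ohm

0.6504 ohm


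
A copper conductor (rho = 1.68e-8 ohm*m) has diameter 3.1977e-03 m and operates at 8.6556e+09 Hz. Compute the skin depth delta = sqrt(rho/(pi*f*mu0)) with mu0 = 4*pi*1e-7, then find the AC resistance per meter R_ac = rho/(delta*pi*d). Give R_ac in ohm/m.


delta = sqrt(1.68e-8 / (pi * 8.6556e+09 * 4*pi*1e-7)) = 7.011746e-07 m
R_ac = 1.68e-8 / (7.011746e-07 * pi * 3.1977e-03) = 2.385 ohm/m

2.385 ohm/m


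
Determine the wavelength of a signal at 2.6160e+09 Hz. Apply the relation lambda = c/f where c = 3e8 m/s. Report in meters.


lambda = c / f = 3.0000e+08 / 2.6160e+09 = 0.1147 m

0.1147 m


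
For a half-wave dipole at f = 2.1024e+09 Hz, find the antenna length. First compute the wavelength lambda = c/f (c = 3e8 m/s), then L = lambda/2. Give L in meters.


lambda = c / f = 3.0000e+08 / 2.1024e+09 = 0.1426941 m
L = lambda / 2 = 0.1426941 / 2 = 0.07135 m

0.07135 m


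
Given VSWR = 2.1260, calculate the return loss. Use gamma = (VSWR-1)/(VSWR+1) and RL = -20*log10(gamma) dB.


gamma = (2.1260 - 1) / (2.1260 + 1) = 0.3602047
RL = -20 * log10(0.3602047) = 8.869 dB

8.869 dB


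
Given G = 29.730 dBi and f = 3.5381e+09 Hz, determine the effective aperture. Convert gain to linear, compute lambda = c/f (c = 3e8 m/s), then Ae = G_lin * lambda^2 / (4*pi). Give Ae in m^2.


lambda = c / f = 3.0000e+08 / 3.5381e+09 = 0.08479127 m
G_linear = 10^(29.730/10) = 939.7233
Ae = G_linear * lambda^2 / (4*pi) = 939.7233 * 0.08479127^2 / (4*pi) = 0.5376 m^2

0.5376 m^2


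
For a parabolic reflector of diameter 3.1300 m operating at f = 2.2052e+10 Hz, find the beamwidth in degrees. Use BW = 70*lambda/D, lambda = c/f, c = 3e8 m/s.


lambda = c / f = 3.0000e+08 / 2.2052e+10 = 0.01360421 m
BW = 70 * 0.01360421 / 3.1300 = 0.3042 deg

0.3042 deg


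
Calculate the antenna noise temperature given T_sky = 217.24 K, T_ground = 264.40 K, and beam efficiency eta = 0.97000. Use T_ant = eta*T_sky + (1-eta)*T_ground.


T_ant = 0.97000 * 217.24 + (1 - 0.97000) * 264.40 = 218.7 K

218.7 K


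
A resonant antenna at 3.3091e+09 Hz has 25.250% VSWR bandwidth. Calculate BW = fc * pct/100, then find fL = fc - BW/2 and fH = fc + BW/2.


BW = 3.3091e+09 * 25.250/100 = 8.355478e+08 Hz
fL = 3.3091e+09 - 8.355478e+08/2 = 2.891e+09 Hz
fH = 3.3091e+09 + 8.355478e+08/2 = 3.727e+09 Hz

BW=8.355e+08 Hz, fL=2.891e+09 Hz, fH=3.727e+09 Hz


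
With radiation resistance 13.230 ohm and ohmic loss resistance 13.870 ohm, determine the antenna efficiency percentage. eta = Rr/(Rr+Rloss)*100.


eta = 13.230 / (13.230 + 13.870) * 100 = 48.82%

48.82%


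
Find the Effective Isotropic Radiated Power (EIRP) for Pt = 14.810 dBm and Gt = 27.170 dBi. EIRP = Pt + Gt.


EIRP = Pt + Gt = 14.810 + 27.170 = 41.98 dBm

41.98 dBm


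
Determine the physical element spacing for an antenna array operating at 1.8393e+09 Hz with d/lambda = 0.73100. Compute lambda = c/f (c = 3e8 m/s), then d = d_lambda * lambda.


lambda = c / f = 3.0000e+08 / 1.8393e+09 = 0.1631055 m
d = 0.73100 * 0.1631055 = 0.1192 m

0.1192 m


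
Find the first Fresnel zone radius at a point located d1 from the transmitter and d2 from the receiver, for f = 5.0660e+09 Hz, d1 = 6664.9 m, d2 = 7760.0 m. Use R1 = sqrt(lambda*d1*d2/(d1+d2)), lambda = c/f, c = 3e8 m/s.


lambda = c / f = 3.0000e+08 / 5.0660e+09 = 0.05921832 m
R1 = sqrt(0.05921832 * 6664.9 * 7760.0 / (6664.9 + 7760.0)) = 14.57 m

14.57 m


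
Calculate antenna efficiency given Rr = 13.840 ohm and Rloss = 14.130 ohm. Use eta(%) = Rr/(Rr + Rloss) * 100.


eta = 13.840 / (13.840 + 14.130) * 100 = 49.48%

49.48%


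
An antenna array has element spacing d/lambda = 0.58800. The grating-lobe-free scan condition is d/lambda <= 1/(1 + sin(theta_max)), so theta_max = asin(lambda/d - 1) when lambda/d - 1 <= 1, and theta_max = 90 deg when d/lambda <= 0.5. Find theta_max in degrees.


lambda/d - 1 = 1/0.58800 - 1 = 0.7006803
theta_max = asin(0.7006803) = 44.48 deg

44.48 deg


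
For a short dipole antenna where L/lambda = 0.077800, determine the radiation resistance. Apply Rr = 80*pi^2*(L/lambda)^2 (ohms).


Rr = 80 * pi^2 * (0.077800)^2 = 80 * 9.869604 * 6.052840e-03 = 4.779 ohm

4.779 ohm


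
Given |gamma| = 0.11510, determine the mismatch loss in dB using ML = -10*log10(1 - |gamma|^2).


ML = -10 * log10(1 - 0.11510^2) = -10 * log10(0.98675199) = 0.05792 dB

0.05792 dB


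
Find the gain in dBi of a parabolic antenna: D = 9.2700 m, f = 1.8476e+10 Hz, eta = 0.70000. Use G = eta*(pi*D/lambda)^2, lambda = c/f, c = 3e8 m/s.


lambda = c / f = 3.0000e+08 / 1.8476e+10 = 0.01623728 m
G_linear = 0.70000 * (pi * 9.2700 / 0.01623728)^2 = 2.251805e+06
G_dBi = 10 * log10(2.251805e+06) = 63.53 dBi

63.53 dBi


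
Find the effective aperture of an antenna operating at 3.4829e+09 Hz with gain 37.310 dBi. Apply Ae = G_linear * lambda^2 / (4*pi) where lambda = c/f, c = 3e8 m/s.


lambda = c / f = 3.0000e+08 / 3.4829e+09 = 0.08613512 m
G_linear = 10^(37.310/10) = 5382.698
Ae = G_linear * lambda^2 / (4*pi) = 5382.698 * 0.08613512^2 / (4*pi) = 3.178 m^2

3.178 m^2


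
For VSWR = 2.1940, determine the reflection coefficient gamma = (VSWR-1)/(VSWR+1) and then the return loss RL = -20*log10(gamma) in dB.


gamma = (2.1940 - 1) / (2.1940 + 1) = 0.3738259
RL = -20 * log10(0.3738259) = 8.547 dB

8.547 dB


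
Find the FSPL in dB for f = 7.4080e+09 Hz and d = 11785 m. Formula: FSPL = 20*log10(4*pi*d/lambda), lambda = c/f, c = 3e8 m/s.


lambda = c / f = 3.0000e+08 / 7.4080e+09 = 0.04049676 m
FSPL = 20 * log10(4*pi*11785/0.04049676) = 131.3 dB

131.3 dB


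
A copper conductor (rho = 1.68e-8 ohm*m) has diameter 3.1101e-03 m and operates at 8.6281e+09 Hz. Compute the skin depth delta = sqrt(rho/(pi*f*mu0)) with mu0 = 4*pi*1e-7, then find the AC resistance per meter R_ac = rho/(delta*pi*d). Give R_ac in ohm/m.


delta = sqrt(1.68e-8 / (pi * 8.6281e+09 * 4*pi*1e-7)) = 7.022911e-07 m
R_ac = 1.68e-8 / (7.022911e-07 * pi * 3.1101e-03) = 2.448 ohm/m

2.448 ohm/m


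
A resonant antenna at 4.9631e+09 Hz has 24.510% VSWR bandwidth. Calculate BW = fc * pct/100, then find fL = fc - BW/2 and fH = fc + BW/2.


BW = 4.9631e+09 * 24.510/100 = 1.216456e+09 Hz
fL = 4.9631e+09 - 1.216456e+09/2 = 4.355e+09 Hz
fH = 4.9631e+09 + 1.216456e+09/2 = 5.571e+09 Hz

BW=1.216e+09 Hz, fL=4.355e+09 Hz, fH=5.571e+09 Hz


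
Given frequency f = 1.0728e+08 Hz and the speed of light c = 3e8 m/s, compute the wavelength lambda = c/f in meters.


lambda = c / f = 3.0000e+08 / 1.0728e+08 = 2.796 m

2.796 m


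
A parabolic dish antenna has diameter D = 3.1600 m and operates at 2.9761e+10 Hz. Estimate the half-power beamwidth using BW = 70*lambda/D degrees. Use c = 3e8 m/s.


lambda = c / f = 3.0000e+08 / 2.9761e+10 = 0.01008031 m
BW = 70 * 0.01008031 / 3.1600 = 0.2233 deg

0.2233 deg


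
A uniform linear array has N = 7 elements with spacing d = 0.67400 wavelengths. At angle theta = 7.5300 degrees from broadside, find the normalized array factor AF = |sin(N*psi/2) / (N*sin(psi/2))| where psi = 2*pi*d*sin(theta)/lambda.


psi = 2*pi*0.67400*sin(7.5300 deg) = 0.5549594 rad
AF = |sin(7*0.5549594/2) / (7*sin(0.5549594/2))| = 0.4859

0.4859


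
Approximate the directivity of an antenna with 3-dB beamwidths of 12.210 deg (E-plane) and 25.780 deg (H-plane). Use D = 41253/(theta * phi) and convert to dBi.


D_linear = 41253 / (12.210 * 25.780) = 131.0560
D_dBi = 10 * log10(131.0560) = 21.17 dBi

21.17 dBi


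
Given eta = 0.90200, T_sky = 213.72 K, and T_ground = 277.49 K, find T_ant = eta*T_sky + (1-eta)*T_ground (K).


T_ant = 0.90200 * 213.72 + (1 - 0.90200) * 277.49 = 220.0 K

220.0 K


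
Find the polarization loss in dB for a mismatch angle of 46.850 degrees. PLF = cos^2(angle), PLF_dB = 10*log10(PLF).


PLF_linear = cos^2(46.850 deg) = 0.4677338
PLF_dB = 10 * log10(0.4677338) = -3.300 dB

-3.300 dB


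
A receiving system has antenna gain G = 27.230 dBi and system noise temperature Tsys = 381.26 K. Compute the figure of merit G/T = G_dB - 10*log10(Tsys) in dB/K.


G/T = 27.230 - 10*log10(381.26) = 27.230 - 25.81221 = 1.418 dB/K

1.418 dB/K


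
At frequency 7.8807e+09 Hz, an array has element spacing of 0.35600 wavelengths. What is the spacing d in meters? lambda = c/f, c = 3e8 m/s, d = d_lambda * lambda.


lambda = c / f = 3.0000e+08 / 7.8807e+09 = 0.03806768 m
d = 0.35600 * 0.03806768 = 0.01355 m

0.01355 m


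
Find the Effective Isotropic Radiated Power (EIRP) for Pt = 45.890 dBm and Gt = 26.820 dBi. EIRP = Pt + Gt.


EIRP = Pt + Gt = 45.890 + 26.820 = 72.71 dBm

72.71 dBm


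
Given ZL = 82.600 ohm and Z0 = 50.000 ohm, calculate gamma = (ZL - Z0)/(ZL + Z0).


gamma = (82.600 - 50.000) / (82.600 + 50.000) = 0.2459

0.2459


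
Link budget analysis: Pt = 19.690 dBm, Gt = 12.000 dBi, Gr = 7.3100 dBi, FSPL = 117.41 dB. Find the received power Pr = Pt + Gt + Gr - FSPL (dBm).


Pr = 19.690 + 12.000 + 7.3100 - 117.41 = -78.41 dBm

-78.41 dBm


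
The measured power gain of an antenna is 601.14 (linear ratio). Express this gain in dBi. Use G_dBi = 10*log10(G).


G_dBi = 10 * log10(601.14) = 27.79 dBi

27.79 dBi


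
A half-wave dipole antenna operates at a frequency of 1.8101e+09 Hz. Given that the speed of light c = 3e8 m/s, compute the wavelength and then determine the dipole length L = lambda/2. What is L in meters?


lambda = c / f = 3.0000e+08 / 1.8101e+09 = 0.1657367 m
L = lambda / 2 = 0.1657367 / 2 = 0.08287 m

0.08287 m


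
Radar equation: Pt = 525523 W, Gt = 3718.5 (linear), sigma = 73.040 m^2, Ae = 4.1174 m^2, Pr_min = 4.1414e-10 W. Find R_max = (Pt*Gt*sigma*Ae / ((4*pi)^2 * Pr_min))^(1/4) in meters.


R^4 = 525523*3718.5*73.040*4.1174 / ((4*pi)^2 * 4.1414e-10) = 8.986207e+18
R_max = 8.986207e+18^0.25 = 54751 m

54751 m


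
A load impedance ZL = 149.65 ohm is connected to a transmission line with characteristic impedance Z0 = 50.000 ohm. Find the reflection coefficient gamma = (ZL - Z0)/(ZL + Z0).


gamma = (149.65 - 50.000) / (149.65 + 50.000) = 0.4991

0.4991


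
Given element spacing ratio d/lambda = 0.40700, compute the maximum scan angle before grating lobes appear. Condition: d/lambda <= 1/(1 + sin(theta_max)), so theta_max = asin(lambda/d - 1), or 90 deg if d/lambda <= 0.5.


lambda/d - 1 = 1/0.40700 - 1 = 1.457002 >= 1
d/lambda <= 0.5, so the array can scan to endfire without grating lobes: theta_max = 90 deg

90 deg


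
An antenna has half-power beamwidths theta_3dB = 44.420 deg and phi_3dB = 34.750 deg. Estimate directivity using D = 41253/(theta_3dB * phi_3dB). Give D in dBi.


D_linear = 41253 / (44.420 * 34.750) = 26.72527
D_dBi = 10 * log10(26.72527) = 14.27 dBi

14.27 dBi


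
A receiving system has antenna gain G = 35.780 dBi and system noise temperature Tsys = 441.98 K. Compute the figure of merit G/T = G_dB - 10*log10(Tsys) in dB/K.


G/T = 35.780 - 10*log10(441.98) = 35.780 - 26.45403 = 9.326 dB/K

9.326 dB/K


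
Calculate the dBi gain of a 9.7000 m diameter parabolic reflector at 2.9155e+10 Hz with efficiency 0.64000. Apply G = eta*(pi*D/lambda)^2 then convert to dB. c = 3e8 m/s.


lambda = c / f = 3.0000e+08 / 2.9155e+10 = 0.01028983 m
G_linear = 0.64000 * (pi * 9.7000 / 0.01028983)^2 = 5.613152e+06
G_dBi = 10 * log10(5.613152e+06) = 67.49 dBi

67.49 dBi


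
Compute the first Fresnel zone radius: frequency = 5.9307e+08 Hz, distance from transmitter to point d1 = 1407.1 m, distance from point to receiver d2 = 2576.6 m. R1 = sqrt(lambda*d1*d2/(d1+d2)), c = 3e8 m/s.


lambda = c / f = 3.0000e+08 / 5.9307e+08 = 0.5058425 m
R1 = sqrt(0.5058425 * 1407.1 * 2576.6 / (1407.1 + 2576.6)) = 21.46 m

21.46 m


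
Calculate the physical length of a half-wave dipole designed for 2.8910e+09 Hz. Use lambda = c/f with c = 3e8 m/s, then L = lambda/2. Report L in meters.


lambda = c / f = 3.0000e+08 / 2.8910e+09 = 0.1037703 m
L = lambda / 2 = 0.1037703 / 2 = 0.05189 m

0.05189 m


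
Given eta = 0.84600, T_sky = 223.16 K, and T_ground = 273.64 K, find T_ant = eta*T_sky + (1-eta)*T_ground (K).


T_ant = 0.84600 * 223.16 + (1 - 0.84600) * 273.64 = 230.9 K

230.9 K


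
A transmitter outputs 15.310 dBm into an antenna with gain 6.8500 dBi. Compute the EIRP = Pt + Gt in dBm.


EIRP = Pt + Gt = 15.310 + 6.8500 = 22.16 dBm

22.16 dBm
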